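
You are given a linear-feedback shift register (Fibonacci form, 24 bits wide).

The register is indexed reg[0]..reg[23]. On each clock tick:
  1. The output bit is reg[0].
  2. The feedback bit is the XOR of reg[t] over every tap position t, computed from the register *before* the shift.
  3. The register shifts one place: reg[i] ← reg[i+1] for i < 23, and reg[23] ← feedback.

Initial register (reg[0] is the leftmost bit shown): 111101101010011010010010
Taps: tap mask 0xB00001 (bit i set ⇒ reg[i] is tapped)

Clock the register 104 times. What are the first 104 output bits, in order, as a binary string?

step | reg (before) | out | fb
   0 | 111101101010011010010010 | 1 | 1
   1 | 111011010100110100100101 | 1 | 1
   2 | 110110101001101001001011 | 1 | 1
   3 | 101101010011010010010111 | 1 | 1
   4 | 011010100110100100101111 | 0 | 1
   5 | 110101001101001001011111 | 1 | 0
   6 | 101010011010010010111110 | 1 | 1
   7 | 010100110100100101111101 | 0 | 1
   8 | 101001101001001011111011 | 1 | 1
   9 | 010011010010010111110111 | 0 | 0
  10 | 100110100100101111101110 | 1 | 1
  11 | 001101001001011111011101 | 0 | 1
  12 | 011010010010111110111011 | 0 | 0
  13 | 110100100101111101110110 | 1 | 0
  14 | 101001001011111011101100 | 1 | 1
  15 | 010010010111110111011001 | 0 | 0
  16 | 100100101111101110110010 | 1 | 1
  17 | 001001011111011101100101 | 0 | 0
  18 | 010010111110111011001010 | 0 | 1
  19 | 100101111101110110010101 | 1 | 1
  20 | 001011111011101100101011 | 0 | 0
  21 | 010111110111011001010110 | 0 | 1
  22 | 101111101110110010101101 | 1 | 0
  23 | 011111011101100101011010 | 0 | 1
  24 | 111110111011001010110101 | 1 | 1
  25 | 111101110110010101101011 | 1 | 1
  26 | 111011101100101011010111 | 1 | 1
  27 | 110111011001010110101111 | 1 | 0
  28 | 101110110010101101011110 | 1 | 1
  29 | 011101100101011010111101 | 0 | 1
  30 | 111011001010110101111011 | 1 | 1
  31 | 110110010101101011110111 | 1 | 1
  32 | 101100101011010111101111 | 1 | 0
  33 | 011001010110101111011110 | 0 | 0
  34 | 110010101101011110111100 | 1 | 1
  35 | 100101011010111101111001 | 1 | 1
  36 | 001010110101111011110011 | 0 | 1
  37 | 010101101011110111100111 | 0 | 0
  38 | 101011010111101111001110 | 1 | 1
  39 | 010110101111011110011101 | 0 | 1
  40 | 101101011110111100111011 | 1 | 1
  41 | 011010111101111001110111 | 0 | 0
  42 | 110101111011110011101110 | 1 | 1
  43 | 101011110111100111011101 | 1 | 0
  44 | 010111101111001110111010 | 0 | 1
  45 | 101111011110011101110101 | 1 | 1
  46 | 011110111100111011101011 | 0 | 0
  47 | 111101111001110111010110 | 1 | 0
  48 | 111011110011101110101100 | 1 | 1
  49 | 110111100111011101011001 | 1 | 1
  50 | 101111001110111010110011 | 1 | 0
  51 | 011110011101110101100110 | 0 | 1
  52 | 111100111011101011001101 | 1 | 0
  53 | 111001110111010110011010 | 1 | 0
  54 | 110011101110101100110100 | 1 | 0
  55 | 100111011101011001101000 | 1 | 0
  56 | 001110111010110011010000 | 0 | 0
  57 | 011101110101100110100000 | 0 | 0
  58 | 111011101011001101000000 | 1 | 1
  59 | 110111010110011010000001 | 1 | 0
  60 | 101110101100110100000010 | 1 | 1
  61 | 011101011001101000000101 | 0 | 0
  62 | 111010110011010000001010 | 1 | 0
  63 | 110101100110100000010100 | 1 | 0
  64 | 101011001101000000101000 | 1 | 0
  65 | 010110011010000001010000 | 0 | 0
  66 | 101100110100000010100000 | 1 | 1
  67 | 011001101000000101000001 | 0 | 1
  68 | 110011010000001010000011 | 1 | 0
  69 | 100110100000010100000110 | 1 | 0
  70 | 001101000000101000001100 | 0 | 0
  71 | 011010000001010000011000 | 0 | 1
  72 | 110100000010100000110001 | 1 | 0
  73 | 101000000101000001100010 | 1 | 1
  74 | 010000001010000011000101 | 0 | 0
  75 | 100000010100000110001010 | 1 | 0
  76 | 000000101000001100010100 | 0 | 1
  77 | 000001010000011000101001 | 0 | 0
  78 | 000010100000110001010010 | 0 | 0
  79 | 000101000001100010100100 | 0 | 1
  80 | 001010000011000101001001 | 0 | 0
  81 | 010100000110001010010010 | 0 | 0
  82 | 101000001100010100100100 | 1 | 0
  83 | 010000011000101001001000 | 0 | 1
  84 | 100000110001010010010001 | 1 | 0
  85 | 000001100010100100100010 | 0 | 0
  86 | 000011000101001001000100 | 0 | 1
  87 | 000110001010010010001001 | 0 | 0
  88 | 001100010100100100010010 | 0 | 0
  89 | 011000101001001000100100 | 0 | 1
  90 | 110001010010010001001001 | 1 | 1
  91 | 100010100100100010010011 | 1 | 0
  92 | 000101001001000100100110 | 0 | 1
  93 | 001010010010001001001101 | 0 | 1
  94 | 010100100100010010011011 | 0 | 0
  95 | 101001001000100100110110 | 1 | 0
  96 | 010010010001001001101100 | 0 | 0
  97 | 100100100010010011011000 | 1 | 0
  98 | 001001000100100110110000 | 0 | 0
  99 | 010010001001001101100000 | 0 | 0
 100 | 100100010010011011000000 | 1 | 1
 101 | 001000100100110110000001 | 0 | 1
 102 | 010001001001101100000011 | 0 | 1
 103 | 100010010011011000000111 | 1 | 1

11110110101001101001001011111011101100101011010111101111001110111010110011010000001010000011000101001001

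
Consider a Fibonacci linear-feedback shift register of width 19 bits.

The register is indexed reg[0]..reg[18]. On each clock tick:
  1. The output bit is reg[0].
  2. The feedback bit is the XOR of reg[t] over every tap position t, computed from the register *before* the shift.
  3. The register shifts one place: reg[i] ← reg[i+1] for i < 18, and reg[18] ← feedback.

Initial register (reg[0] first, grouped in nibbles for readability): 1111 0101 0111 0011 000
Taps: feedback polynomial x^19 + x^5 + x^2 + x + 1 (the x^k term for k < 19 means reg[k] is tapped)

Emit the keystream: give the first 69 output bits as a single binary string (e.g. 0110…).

tick  register→output (feedback)
  0  1111010101110011000→1 (0)
  1  1110101011100110000→1 (1)
  2  1101010111001100001→1 (1)
  3  1010101110011000011→1 (0)
  4  0101011100110000110→0 (0)
  5  1010111001100001100→1 (1)
  6  0101110011000011001→0 (0)
  7  1011100110000110010→1 (0)
  8  0111001100001100100→0 (0)
  9  1110011000011001000→1 (0)
 10  1100110000110010000→1 (1)
 11  1001100001100100001→1 (1)
 12  0011000011001000011→0 (1)
 13  0110000110010000111→0 (0)
 14  1100001100100001110→1 (0)
 15  1000011001000011100→1 (0)
 16  0000110010000111000→0 (1)
 17  0001100100001110001→0 (0)
 18  0011001000011100010→0 (1)
 19  0110010000111000101→0 (1)
 20  1100100001110001011→1 (0)
 21  1001000011100010110→1 (1)
 22  0010000111000101101→0 (1)
 23  0100001110001011011→0 (1)
 24  1000011100010110111→1 (0)
 25  0000111000101101110→0 (1)
 26  0001110001011011101→0 (1)
 27  0011100010110111011→0 (1)
 28  0111000101101110111→0 (0)
 29  1110001011011101110→1 (1)
 30  1100010110111011101→1 (1)
 31  1000101101110111011→1 (1)
 32  0001011011101110111→0 (1)
 33  0010110111011101111→0 (0)
 34  0101101110111011110→0 (1)
 35  1011011101110111101→1 (1)
 36  0110111011101111011→0 (1)
 37  1101110111011110111→1 (1)
 38  1011101110111101111→1 (0)
 39  0111011101111011110→0 (1)
 40  1110111011110111101→1 (0)
 41  1101110111101111010→1 (1)
 42  1011101111011110101→1 (0)
 43  0111011110111101010→0 (1)
 44  1110111101111010101→1 (0)
 45  1101111011110101010→1 (1)
 46  1011110111101010101→1 (1)
 47  0111101111010101011→0 (0)
 48  1111011110101010110→1 (0)
 49  1110111101010101100→1 (0)
 50  1101111010101011000→1 (1)
 51  1011110101010110001→1 (1)
 52  0111101010101100011→0 (0)
 53  1111010101011000110→1 (0)
 54  1110101010110001100→1 (1)
 55  1101010101100011001→1 (1)
 56  1010101011000110011→1 (0)
 57  0101010110001100110→0 (0)
 58  1010101100011001100→1 (0)
 59  0101011000110011000→0 (0)
 60  1010110001100110000→1 (1)
 61  0101100011001100001→0 (1)
 62  1011000110011000011→1 (0)
 63  0110001100110000110→0 (0)
 64  1100011001100001100→1 (1)
 65  1000110011000011001→1 (0)
 66  0001100110000110010→0 (0)
 67  0011001100001100100→0 (1)
 68  0110011000011001001→0 (1)

111101010111001100001100100001110001011011101110111101111010101011000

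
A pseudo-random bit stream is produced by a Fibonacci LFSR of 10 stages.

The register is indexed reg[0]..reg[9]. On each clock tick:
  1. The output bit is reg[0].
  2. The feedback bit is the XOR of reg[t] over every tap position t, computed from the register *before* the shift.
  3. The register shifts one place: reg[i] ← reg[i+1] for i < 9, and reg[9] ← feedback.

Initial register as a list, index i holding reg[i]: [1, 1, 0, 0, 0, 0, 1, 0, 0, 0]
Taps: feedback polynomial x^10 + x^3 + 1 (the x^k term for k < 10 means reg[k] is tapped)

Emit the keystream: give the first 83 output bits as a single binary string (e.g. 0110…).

11000010001101001110010011110000110111011000110001111011111010010010100000011010001

k : reg_k → out_k, fb_k
0: 1100001000 → 1, fb=1
1: 1000010001 → 1, fb=1
2: 0000100011 → 0, fb=0
3: 0001000110 → 0, fb=1
4: 0010001101 → 0, fb=0
5: 0100011010 → 0, fb=0
6: 1000110100 → 1, fb=1
7: 0001101001 → 0, fb=1
8: 0011010011 → 0, fb=1
9: 0110100111 → 0, fb=0
10: 1101001110 → 1, fb=0
11: 1010011100 → 1, fb=1
12: 0100111001 → 0, fb=0
13: 1001110010 → 1, fb=0
14: 0011100100 → 0, fb=1
15: 0111001001 → 0, fb=1
16: 1110010011 → 1, fb=1
17: 1100100111 → 1, fb=1
18: 1001001111 → 1, fb=0
19: 0010011110 → 0, fb=0
20: 0100111100 → 0, fb=0
21: 1001111000 → 1, fb=0
22: 0011110000 → 0, fb=1
23: 0111100001 → 0, fb=1
24: 1111000011 → 1, fb=0
25: 1110000110 → 1, fb=1
26: 1100001101 → 1, fb=1
27: 1000011011 → 1, fb=1
28: 0000110111 → 0, fb=0
29: 0001101110 → 0, fb=1
30: 0011011101 → 0, fb=1
31: 0110111011 → 0, fb=0
32: 1101110110 → 1, fb=0
33: 1011101100 → 1, fb=0
34: 0111011000 → 0, fb=1
35: 1110110001 → 1, fb=1
36: 1101100011 → 1, fb=0
37: 1011000110 → 1, fb=0
38: 0110001100 → 0, fb=0
39: 1100011000 → 1, fb=1
40: 1000110001 → 1, fb=1
41: 0001100011 → 0, fb=1
42: 0011000111 → 0, fb=1
43: 0110001111 → 0, fb=0
44: 1100011110 → 1, fb=1
45: 1000111101 → 1, fb=1
46: 0001111011 → 0, fb=1
47: 0011110111 → 0, fb=1
48: 0111101111 → 0, fb=1
49: 1111011111 → 1, fb=0
50: 1110111110 → 1, fb=1
51: 1101111101 → 1, fb=0
52: 1011111010 → 1, fb=0
53: 0111110100 → 0, fb=1
54: 1111101001 → 1, fb=0
55: 1111010010 → 1, fb=0
56: 1110100100 → 1, fb=1
57: 1101001001 → 1, fb=0
58: 1010010010 → 1, fb=1
59: 0100100101 → 0, fb=0
60: 1001001010 → 1, fb=0
61: 0010010100 → 0, fb=0
62: 0100101000 → 0, fb=0
63: 1001010000 → 1, fb=0
64: 0010100000 → 0, fb=0
65: 0101000000 → 0, fb=1
66: 1010000001 → 1, fb=1
67: 0100000011 → 0, fb=0
68: 1000000110 → 1, fb=1
69: 0000001101 → 0, fb=0
70: 0000011010 → 0, fb=0
71: 0000110100 → 0, fb=0
72: 0001101000 → 0, fb=1
73: 0011010001 → 0, fb=1
74: 0110100011 → 0, fb=0
75: 1101000110 → 1, fb=0
76: 1010001100 → 1, fb=1
77: 0100011001 → 0, fb=0
78: 1000110010 → 1, fb=1
79: 0001100101 → 0, fb=1
80: 0011001011 → 0, fb=1
81: 0110010111 → 0, fb=0
82: 1100101110 → 1, fb=1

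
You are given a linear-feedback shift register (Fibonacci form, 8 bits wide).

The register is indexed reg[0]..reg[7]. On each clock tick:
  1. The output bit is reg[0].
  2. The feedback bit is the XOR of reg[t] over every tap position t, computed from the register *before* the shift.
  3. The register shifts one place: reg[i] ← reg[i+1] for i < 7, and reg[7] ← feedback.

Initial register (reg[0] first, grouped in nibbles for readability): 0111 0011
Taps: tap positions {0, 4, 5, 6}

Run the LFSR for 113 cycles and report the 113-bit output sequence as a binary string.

step | reg (before) | out | fb
   0 | 01110011 | 0 | 1
   1 | 11100111 | 1 | 1
   2 | 11001111 | 1 | 0
   3 | 10011110 | 1 | 0
   4 | 00111100 | 0 | 0
   5 | 01111000 | 0 | 1
   6 | 11110001 | 1 | 1
   7 | 11100011 | 1 | 0
   8 | 11000110 | 1 | 1
   9 | 10001101 | 1 | 1
  10 | 00011011 | 0 | 0
  11 | 00110110 | 0 | 0
  12 | 01101100 | 0 | 0
  13 | 11011000 | 1 | 0
  14 | 10110000 | 1 | 1
  15 | 01100001 | 0 | 0
  16 | 11000010 | 1 | 0
  17 | 10000100 | 1 | 0
  18 | 00001000 | 0 | 1
  19 | 00010001 | 0 | 0
  20 | 00100010 | 0 | 1
  21 | 01000101 | 0 | 1
  22 | 10001011 | 1 | 1
  23 | 00010111 | 0 | 0
  24 | 00101110 | 0 | 1
  25 | 01011101 | 0 | 0
  26 | 10111010 | 1 | 1
  27 | 01110101 | 0 | 1
  28 | 11101011 | 1 | 1
  29 | 11010111 | 1 | 1
  30 | 10101111 | 1 | 0
  31 | 01011110 | 0 | 1
  32 | 10111101 | 1 | 1
  33 | 01111011 | 0 | 0
  34 | 11110110 | 1 | 1
  35 | 11101101 | 1 | 1
  36 | 11011011 | 1 | 1
  37 | 10110111 | 1 | 1
  38 | 01101111 | 0 | 1
  39 | 11011111 | 1 | 0
  40 | 10111110 | 1 | 0
  41 | 01111100 | 0 | 0
  42 | 11111000 | 1 | 0
  43 | 11110000 | 1 | 1
  44 | 11100001 | 1 | 1
  45 | 11000011 | 1 | 0
  46 | 10000110 | 1 | 1
  47 | 00001101 | 0 | 0
  48 | 00011010 | 0 | 0
  49 | 00110100 | 0 | 1
  50 | 01101001 | 0 | 1
  51 | 11010011 | 1 | 0
  52 | 10100110 | 1 | 1
  53 | 01001101 | 0 | 0
  54 | 10011010 | 1 | 1
  55 | 00110101 | 0 | 1
  56 | 01101011 | 0 | 0
  57 | 11010110 | 1 | 1
  58 | 10101101 | 1 | 1
  59 | 01011011 | 0 | 0
  60 | 10110110 | 1 | 1
  61 | 01101101 | 0 | 0
  62 | 11011010 | 1 | 1
  63 | 10110101 | 1 | 0
  64 | 01101010 | 0 | 0
  65 | 11010100 | 1 | 0
  66 | 10101000 | 1 | 0
  67 | 01010000 | 0 | 0
  68 | 10100000 | 1 | 1
  69 | 01000001 | 0 | 0
  70 | 10000010 | 1 | 0
  71 | 00000100 | 0 | 1
  72 | 00001001 | 0 | 1
  73 | 00010011 | 0 | 1
  74 | 00100111 | 0 | 0
  75 | 01001110 | 0 | 1
  76 | 10011101 | 1 | 1
  77 | 00111011 | 0 | 0
  78 | 01110110 | 0 | 0
  79 | 11101100 | 1 | 1
  80 | 11011001 | 1 | 0
  81 | 10110010 | 1 | 0
  82 | 01100100 | 0 | 1
  83 | 11001001 | 1 | 0
  84 | 10010010 | 1 | 0
  85 | 00100100 | 0 | 1
  86 | 01001001 | 0 | 1
  87 | 10010011 | 1 | 0
  88 | 00100110 | 0 | 0
  89 | 01001100 | 0 | 0
  90 | 10011000 | 1 | 0
  91 | 00110000 | 0 | 0
  92 | 01100000 | 0 | 0
  93 | 11000000 | 1 | 1
  94 | 10000001 | 1 | 1
  95 | 00000011 | 0 | 1
  96 | 00000111 | 0 | 0
  97 | 00001110 | 0 | 1
  98 | 00011101 | 0 | 0
  99 | 00111010 | 0 | 0
 100 | 01110100 | 0 | 1
 101 | 11101001 | 1 | 0
 102 | 11010010 | 1 | 0
 103 | 10100100 | 1 | 0
 104 | 01001000 | 0 | 1
 105 | 10010001 | 1 | 1
 106 | 00100011 | 0 | 1
 107 | 01000111 | 0 | 0
 108 | 10001110 | 1 | 0
 109 | 00011100 | 0 | 0
 110 | 00111000 | 0 | 1
 111 | 01110001 | 0 | 0
 112 | 11100010 | 1 | 0

01110011110001101100001000101110101111011011111000011010011010110110101000001001110110010010011000000111010010001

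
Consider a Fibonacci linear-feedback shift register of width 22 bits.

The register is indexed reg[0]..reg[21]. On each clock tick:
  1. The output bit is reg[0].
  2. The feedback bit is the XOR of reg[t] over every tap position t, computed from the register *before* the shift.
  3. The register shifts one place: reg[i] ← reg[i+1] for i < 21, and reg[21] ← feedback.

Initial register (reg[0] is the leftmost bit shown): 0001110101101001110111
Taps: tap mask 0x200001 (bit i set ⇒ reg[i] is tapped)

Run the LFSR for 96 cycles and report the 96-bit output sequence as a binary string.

000111010110100111011111101001101100010110101011000100100001101100110111100011111011011101101011

tick  register→output (feedback)
  0  0001110101101001110111→0 (1)
  1  0011101011010011101111→0 (1)
  2  0111010110100111011111→0 (1)
  3  1110101101001110111111→1 (0)
  4  1101011010011101111110→1 (1)
  5  1010110100111011111101→1 (0)
  6  0101101001110111111010→0 (0)
  7  1011010011101111110100→1 (1)
  8  0110100111011111101001→0 (1)
  9  1101001110111111010011→1 (0)
 10  1010011101111110100110→1 (1)
 11  0100111011111101001101→0 (1)
 12  1001110111111010011011→1 (0)
 13  0011101111110100110110→0 (0)
 14  0111011111101001101100→0 (0)
 15  1110111111010011011000→1 (1)
 16  1101111110100110110001→1 (0)
 17  1011111101001101100010→1 (1)
 18  0111111010011011000101→0 (1)
 19  1111110100110110001011→1 (0)
 20  1111101001101100010110→1 (1)
 21  1111010011011000101101→1 (0)
 22  1110100110110001011010→1 (1)
 23  1101001101100010110101→1 (0)
 24  1010011011000101101010→1 (1)
 25  0100110110001011010101→0 (1)
 26  1001101100010110101011→1 (0)
 27  0011011000101101010110→0 (0)
 28  0110110001011010101100→0 (0)
 29  1101100010110101011000→1 (1)
 30  1011000101101010110001→1 (0)
 31  0110001011010101100010→0 (0)
 32  1100010110101011000100→1 (1)
 33  1000101101010110001001→1 (0)
 34  0001011010101100010010→0 (0)
 35  0010110101011000100100→0 (0)
 36  0101101010110001001000→0 (0)
 37  1011010101100010010000→1 (1)
 38  0110101011000100100001→0 (1)
 39  1101010110001001000011→1 (0)
 40  1010101100010010000110→1 (1)
 41  0101011000100100001101→0 (1)
 42  1010110001001000011011→1 (0)
 43  0101100010010000110110→0 (0)
 44  1011000100100001101100→1 (1)
 45  0110001001000011011001→0 (1)
 46  1100010010000110110011→1 (0)
 47  1000100100001101100110→1 (1)
 48  0001001000011011001101→0 (1)
 49  0010010000110110011011→0 (1)
 50  0100100001101100110111→0 (1)
 51  1001000011011001101111→1 (0)
 52  0010000110110011011110→0 (0)
 53  0100001101100110111100→0 (0)
 54  1000011011001101111000→1 (1)
 55  0000110110011011110001→0 (1)
 56  0001101100110111100011→0 (1)
 57  0011011001101111000111→0 (1)
 58  0110110011011110001111→0 (1)
 59  1101100110111100011111→1 (0)
 60  1011001101111000111110→1 (1)
 61  0110011011110001111101→0 (1)
 62  1100110111100011111011→1 (0)
 63  1001101111000111110110→1 (1)
 64  0011011110001111101101→0 (1)
 65  0110111100011111011011→0 (1)
 66  1101111000111110110111→1 (0)
 67  1011110001111101101110→1 (1)
 68  0111100011111011011101→0 (1)
 69  1111000111110110111011→1 (0)
 70  1110001111101101110110→1 (1)
 71  1100011111011011101101→1 (0)
 72  1000111110110111011010→1 (1)
 73  0001111101101110110101→0 (1)
 74  0011111011011101101011→0 (1)
 75  0111110110111011010111→0 (1)
 76  1111101101110110101111→1 (0)
 77  1111011011101101011110→1 (1)
 78  1110110111011010111101→1 (0)
 79  1101101110110101111010→1 (1)
 80  1011011101101011110101→1 (0)
 81  0110111011010111101010→0 (0)
 82  1101110110101111010100→1 (1)
 83  1011101101011110101001→1 (0)
 84  0111011010111101010010→0 (0)
 85  1110110101111010100100→1 (1)
 86  1101101011110101001001→1 (0)
 87  1011010111101010010010→1 (1)
 88  0110101111010100100101→0 (1)
 89  1101011110101001001011→1 (0)
 90  1010111101010010010110→1 (1)
 91  0101111010100100101101→0 (1)
 92  1011110101001001011011→1 (0)
 93  0111101010010010110110→0 (0)
 94  1111010100100101101100→1 (1)
 95  1110101001001011011001→1 (0)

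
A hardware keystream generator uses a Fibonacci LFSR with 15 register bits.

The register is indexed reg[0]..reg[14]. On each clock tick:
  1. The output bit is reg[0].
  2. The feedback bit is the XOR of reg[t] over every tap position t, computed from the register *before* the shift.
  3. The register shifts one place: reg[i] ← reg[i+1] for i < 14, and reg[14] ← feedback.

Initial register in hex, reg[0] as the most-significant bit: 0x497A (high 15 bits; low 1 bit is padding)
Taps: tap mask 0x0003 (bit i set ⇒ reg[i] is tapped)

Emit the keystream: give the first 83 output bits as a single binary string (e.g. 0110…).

01001001011110111011011100011001101100100101010110101101111111011110110000001100011

k : reg_k → out_k, fb_k
0: 010010010111101 → 0, fb=1
1: 100100101111011 → 1, fb=1
2: 001001011110111 → 0, fb=0
3: 010010111101110 → 0, fb=1
4: 100101111011101 → 1, fb=1
5: 001011110111011 → 0, fb=0
6: 010111101110110 → 0, fb=1
7: 101111011101101 → 1, fb=1
8: 011110111011011 → 0, fb=1
9: 111101110110111 → 1, fb=0
10: 111011101101110 → 1, fb=0
11: 110111011011100 → 1, fb=0
12: 101110110111000 → 1, fb=1
13: 011101101110001 → 0, fb=1
14: 111011011100011 → 1, fb=0
15: 110110111000110 → 1, fb=0
16: 101101110001100 → 1, fb=1
17: 011011100011001 → 0, fb=1
18: 110111000110011 → 1, fb=0
19: 101110001100110 → 1, fb=1
20: 011100011001101 → 0, fb=1
21: 111000110011011 → 1, fb=0
22: 110001100110110 → 1, fb=0
23: 100011001101100 → 1, fb=1
24: 000110011011001 → 0, fb=0
25: 001100110110010 → 0, fb=0
26: 011001101100100 → 0, fb=1
27: 110011011001001 → 1, fb=0
28: 100110110010010 → 1, fb=1
29: 001101100100101 → 0, fb=0
30: 011011001001010 → 0, fb=1
31: 110110010010101 → 1, fb=0
32: 101100100101010 → 1, fb=1
33: 011001001010101 → 0, fb=1
34: 110010010101011 → 1, fb=0
35: 100100101010110 → 1, fb=1
36: 001001010101101 → 0, fb=0
37: 010010101011010 → 0, fb=1
38: 100101010110101 → 1, fb=1
39: 001010101101011 → 0, fb=0
40: 010101011010110 → 0, fb=1
41: 101010110101101 → 1, fb=1
42: 010101101011011 → 0, fb=1
43: 101011010110111 → 1, fb=1
44: 010110101101111 → 0, fb=1
45: 101101011011111 → 1, fb=1
46: 011010110111111 → 0, fb=1
47: 110101101111111 → 1, fb=0
48: 101011011111110 → 1, fb=1
49: 010110111111101 → 0, fb=1
50: 101101111111011 → 1, fb=1
51: 011011111110111 → 0, fb=1
52: 110111111101111 → 1, fb=0
53: 101111111011110 → 1, fb=1
54: 011111110111101 → 0, fb=1
55: 111111101111011 → 1, fb=0
56: 111111011110110 → 1, fb=0
57: 111110111101100 → 1, fb=0
58: 111101111011000 → 1, fb=0
59: 111011110110000 → 1, fb=0
60: 110111101100000 → 1, fb=0
61: 101111011000000 → 1, fb=1
62: 011110110000001 → 0, fb=1
63: 111101100000011 → 1, fb=0
64: 111011000000110 → 1, fb=0
65: 110110000001100 → 1, fb=0
66: 101100000011000 → 1, fb=1
67: 011000000110001 → 0, fb=1
68: 110000001100011 → 1, fb=0
69: 100000011000110 → 1, fb=1
70: 000000110001101 → 0, fb=0
71: 000001100011010 → 0, fb=0
72: 000011000110100 → 0, fb=0
73: 000110001101000 → 0, fb=0
74: 001100011010000 → 0, fb=0
75: 011000110100000 → 0, fb=1
76: 110001101000001 → 1, fb=0
77: 100011010000010 → 1, fb=1
78: 000110100000101 → 0, fb=0
79: 001101000001010 → 0, fb=0
80: 011010000010100 → 0, fb=1
81: 110100000101001 → 1, fb=0
82: 101000001010010 → 1, fb=1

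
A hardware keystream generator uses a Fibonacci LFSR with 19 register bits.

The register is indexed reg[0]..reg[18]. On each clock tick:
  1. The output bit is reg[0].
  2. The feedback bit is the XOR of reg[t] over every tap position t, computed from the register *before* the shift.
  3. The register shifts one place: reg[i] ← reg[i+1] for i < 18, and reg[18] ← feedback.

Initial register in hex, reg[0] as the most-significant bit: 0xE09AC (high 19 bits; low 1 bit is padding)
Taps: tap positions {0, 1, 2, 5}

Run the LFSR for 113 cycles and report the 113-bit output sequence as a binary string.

11100000100110101101011000010011110111000000000000010010100000000100010110110001001011011100011001001111001100110

k : reg_k → out_k, fb_k
0: 1110000010011010110 → 1, fb=1
1: 1100000100110101101 → 1, fb=0
2: 1000001001101011010 → 1, fb=1
3: 0000010011010110101 → 0, fb=1
4: 0000100110101101011 → 0, fb=0
5: 0001001101011010110 → 0, fb=0
6: 0010011010110101100 → 0, fb=0
7: 0100110101101011000 → 0, fb=0
8: 1001101011010110000 → 1, fb=1
9: 0011010110101100001 → 0, fb=0
10: 0110101101011000010 → 0, fb=0
11: 1101011010110000100 → 1, fb=1
12: 1010110101100001001 → 1, fb=1
13: 0101101011000010011 → 0, fb=1
14: 1011010110000100111 → 1, fb=1
15: 0110101100001001111 → 0, fb=0
16: 1101011000010011110 → 1, fb=1
17: 1010110000100111101 → 1, fb=1
18: 0101100001001111011 → 0, fb=1
19: 1011000010011110111 → 1, fb=0
20: 0110000100111101110 → 0, fb=0
21: 1100001001111011100 → 1, fb=0
22: 1000010011110111000 → 1, fb=0
23: 0000100111101110000 → 0, fb=0
24: 0001001111011100000 → 0, fb=0
25: 0010011110111000000 → 0, fb=0
26: 0100111101110000000 → 0, fb=0
27: 1001111011100000000 → 1, fb=0
28: 0011110111000000000 → 0, fb=0
29: 0111101110000000000 → 0, fb=0
30: 1111011100000000000 → 1, fb=0
31: 1110111000000000000 → 1, fb=0
32: 1101110000000000000 → 1, fb=1
33: 1011100000000000001 → 1, fb=0
34: 0111000000000000010 → 0, fb=0
35: 1110000000000000100 → 1, fb=1
36: 1100000000000001001 → 1, fb=0
37: 1000000000000010010 → 1, fb=1
38: 0000000000000100101 → 0, fb=0
39: 0000000000001001010 → 0, fb=0
40: 0000000000010010100 → 0, fb=0
41: 0000000000100101000 → 0, fb=0
42: 0000000001001010000 → 0, fb=0
43: 0000000010010100000 → 0, fb=0
44: 0000000100101000000 → 0, fb=0
45: 0000001001010000000 → 0, fb=0
46: 0000010010100000000 → 0, fb=1
47: 0000100101000000001 → 0, fb=0
48: 0001001010000000010 → 0, fb=0
49: 0010010100000000100 → 0, fb=0
50: 0100101000000001000 → 0, fb=1
51: 1001010000000010001 → 1, fb=0
52: 0010100000000100010 → 0, fb=1
53: 0101000000001000101 → 0, fb=1
54: 1010000000010001011 → 1, fb=0
55: 0100000000100010110 → 0, fb=1
56: 1000000001000101101 → 1, fb=1
57: 0000000010001011011 → 0, fb=0
58: 0000000100010110110 → 0, fb=0
59: 0000001000101101100 → 0, fb=0
60: 0000010001011011000 → 0, fb=1
61: 0000100010110110001 → 0, fb=0
62: 0001000101101100010 → 0, fb=0
63: 0010001011011000100 → 0, fb=1
64: 0100010110110001001 → 0, fb=0
65: 1000101101100010010 → 1, fb=1
66: 0001011011000100101 → 0, fb=1
67: 0010110110001001011 → 0, fb=0
68: 0101101100010010110 → 0, fb=1
69: 1011011000100101101 → 1, fb=1
70: 0110110001001011011 → 0, fb=1
71: 1101100010010110111 → 1, fb=0
72: 1011000100101101110 → 1, fb=0
73: 0110001001011011100 → 0, fb=0
74: 1100010010110111000 → 1, fb=1
75: 1000100101101110001 → 1, fb=1
76: 0001001011011100011 → 0, fb=0
77: 0010010110111000110 → 0, fb=0
78: 0100101101110001100 → 0, fb=1
79: 1001011011100011001 → 1, fb=0
80: 0010110111000110010 → 0, fb=0
81: 0101101110001100100 → 0, fb=1
82: 1011011100011001001 → 1, fb=1
83: 0110111000110010011 → 0, fb=1
84: 1101110001100100111 → 1, fb=1
85: 1011100011001001111 → 1, fb=0
86: 0111000110010011110 → 0, fb=0
87: 1110001100100111100 → 1, fb=1
88: 1100011001001111001 → 1, fb=1
89: 1000110010011110011 → 1, fb=0
90: 0001100100111100110 → 0, fb=0
91: 0011001001111001100 → 0, fb=1
92: 0110010011110011001 → 0, fb=1
93: 1100100111100110011 → 1, fb=0
94: 1001001111001100110 → 1, fb=1
95: 0010011110011001101 → 0, fb=0
96: 0100111100110011010 → 0, fb=0
97: 1001111001100110100 → 1, fb=0
98: 0011110011001101000 → 0, fb=0
99: 0111100110011010000 → 0, fb=0
100: 1111001100110100000 → 1, fb=1
101: 1110011001101000001 → 1, fb=0
102: 1100110011010000010 → 1, fb=1
103: 1001100110100000101 → 1, fb=1
104: 0011001101000001011 → 0, fb=1
105: 0110011010000010111 → 0, fb=1
106: 1100110100000101111 → 1, fb=1
107: 1001101000001011111 → 1, fb=1
108: 0011010000010111111 → 0, fb=0
109: 0110100000101111110 → 0, fb=0
110: 1101000001011111100 → 1, fb=0
111: 1010000010111111000 → 1, fb=0
112: 0100000101111110000 → 0, fb=1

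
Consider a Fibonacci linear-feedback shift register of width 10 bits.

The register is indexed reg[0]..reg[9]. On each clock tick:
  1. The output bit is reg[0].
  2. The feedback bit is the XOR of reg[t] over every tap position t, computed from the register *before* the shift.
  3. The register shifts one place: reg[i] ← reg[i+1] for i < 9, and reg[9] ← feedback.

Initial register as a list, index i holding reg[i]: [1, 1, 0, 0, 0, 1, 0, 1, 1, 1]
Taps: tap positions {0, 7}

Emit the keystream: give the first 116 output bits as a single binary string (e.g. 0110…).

11000101110010000111110110101010001011110110011100111110000011100100101011001011110010111000001010110110011000011010

step | reg (before) | out | fb
   0 | 1100010111 | 1 | 0
   1 | 1000101110 | 1 | 0
   2 | 0001011100 | 0 | 1
   3 | 0010111001 | 0 | 0
   4 | 0101110010 | 0 | 0
   5 | 1011100100 | 1 | 0
   6 | 0111001000 | 0 | 0
   7 | 1110010000 | 1 | 1
   8 | 1100100001 | 1 | 1
   9 | 1001000011 | 1 | 1
  10 | 0010000111 | 0 | 1
  11 | 0100001111 | 0 | 1
  12 | 1000011111 | 1 | 0
  13 | 0000111110 | 0 | 1
  14 | 0001111101 | 0 | 1
  15 | 0011111011 | 0 | 0
  16 | 0111110110 | 0 | 1
  17 | 1111101101 | 1 | 0
  18 | 1111011010 | 1 | 1
  19 | 1110110101 | 1 | 0
  20 | 1101101010 | 1 | 1
  21 | 1011010101 | 1 | 0
  22 | 0110101010 | 0 | 0
  23 | 1101010100 | 1 | 0
  24 | 1010101000 | 1 | 1
  25 | 0101010001 | 0 | 0
  26 | 1010100010 | 1 | 1
  27 | 0101000101 | 0 | 1
  28 | 1010001011 | 1 | 1
  29 | 0100010111 | 0 | 1
  30 | 1000101111 | 1 | 0
  31 | 0001011110 | 0 | 1
  32 | 0010111101 | 0 | 1
  33 | 0101111011 | 0 | 0
  34 | 1011110110 | 1 | 0
  35 | 0111101100 | 0 | 1
  36 | 1111011001 | 1 | 1
  37 | 1110110011 | 1 | 1
  38 | 1101100111 | 1 | 0
  39 | 1011001110 | 1 | 0
  40 | 0110011100 | 0 | 1
  41 | 1100111001 | 1 | 1
  42 | 1001110011 | 1 | 1
  43 | 0011100111 | 0 | 1
  44 | 0111001111 | 0 | 1
  45 | 1110011111 | 1 | 0
  46 | 1100111110 | 1 | 0
  47 | 1001111100 | 1 | 0
  48 | 0011111000 | 0 | 0
  49 | 0111110000 | 0 | 0
  50 | 1111100000 | 1 | 1
  51 | 1111000001 | 1 | 1
  52 | 1110000011 | 1 | 1
  53 | 1100000111 | 1 | 0
  54 | 1000001110 | 1 | 0
  55 | 0000011100 | 0 | 1
  56 | 0000111001 | 0 | 0
  57 | 0001110010 | 0 | 0
  58 | 0011100100 | 0 | 1
  59 | 0111001001 | 0 | 0
  60 | 1110010010 | 1 | 1
  61 | 1100100101 | 1 | 0
  62 | 1001001010 | 1 | 1
  63 | 0010010101 | 0 | 1
  64 | 0100101011 | 0 | 0
  65 | 1001010110 | 1 | 0
  66 | 0010101100 | 0 | 1
  67 | 0101011001 | 0 | 0
  68 | 1010110010 | 1 | 1
  69 | 0101100101 | 0 | 1
  70 | 1011001011 | 1 | 1
  71 | 0110010111 | 0 | 1
  72 | 1100101111 | 1 | 0
  73 | 1001011110 | 1 | 0
  74 | 0010111100 | 0 | 1
  75 | 0101111001 | 0 | 0
  76 | 1011110010 | 1 | 1
  77 | 0111100101 | 0 | 1
  78 | 1111001011 | 1 | 1
  79 | 1110010111 | 1 | 0
  80 | 1100101110 | 1 | 0
  81 | 1001011100 | 1 | 0
  82 | 0010111000 | 0 | 0
  83 | 0101110000 | 0 | 0
  84 | 1011100000 | 1 | 1
  85 | 0111000001 | 0 | 0
  86 | 1110000010 | 1 | 1
  87 | 1100000101 | 1 | 0
  88 | 1000001010 | 1 | 1
  89 | 0000010101 | 0 | 1
  90 | 0000101011 | 0 | 0
  91 | 0001010110 | 0 | 1
  92 | 0010101101 | 0 | 1
  93 | 0101011011 | 0 | 0
  94 | 1010110110 | 1 | 0
  95 | 0101101100 | 0 | 1
  96 | 1011011001 | 1 | 1
  97 | 0110110011 | 0 | 0
  98 | 1101100110 | 1 | 0
  99 | 1011001100 | 1 | 0
 100 | 0110011000 | 0 | 0
 101 | 1100110000 | 1 | 1
 102 | 1001100001 | 1 | 1
 103 | 0011000011 | 0 | 0
 104 | 0110000110 | 0 | 1
 105 | 1100001101 | 1 | 0
 106 | 1000011010 | 1 | 1
 107 | 0000110101 | 0 | 1
 108 | 0001101011 | 0 | 0
 109 | 0011010110 | 0 | 1
 110 | 0110101101 | 0 | 1
 111 | 1101011011 | 1 | 1
 112 | 1010110111 | 1 | 0
 113 | 0101101110 | 0 | 1
 114 | 1011011101 | 1 | 0
 115 | 0110111010 | 0 | 0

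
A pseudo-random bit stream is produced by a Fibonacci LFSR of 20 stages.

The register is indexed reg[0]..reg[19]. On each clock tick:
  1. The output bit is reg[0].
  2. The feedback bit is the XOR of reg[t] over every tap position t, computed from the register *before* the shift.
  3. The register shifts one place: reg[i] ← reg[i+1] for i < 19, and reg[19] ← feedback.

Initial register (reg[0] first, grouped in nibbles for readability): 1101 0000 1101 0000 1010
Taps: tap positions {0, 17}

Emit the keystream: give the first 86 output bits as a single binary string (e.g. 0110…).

11010000110100001010100000001100100110011011011000001000100010100010010000001001100100

k : reg_k → out_k, fb_k
0: 11010000110100001010 → 1, fb=1
1: 10100001101000010101 → 1, fb=0
2: 01000011010000101010 → 0, fb=0
3: 10000110100001010100 → 1, fb=0
4: 00001101000010101000 → 0, fb=0
5: 00011010000101010000 → 0, fb=0
6: 00110100001010100000 → 0, fb=0
7: 01101000010101000000 → 0, fb=0
8: 11010000101010000000 → 1, fb=1
9: 10100001010100000001 → 1, fb=1
10: 01000010101000000011 → 0, fb=0
11: 10000101010000000110 → 1, fb=0
12: 00001010100000001100 → 0, fb=1
13: 00010101000000011001 → 0, fb=0
14: 00101010000000110010 → 0, fb=0
15: 01010100000001100100 → 0, fb=1
16: 10101000000011001001 → 1, fb=1
17: 01010000000110010011 → 0, fb=0
18: 10100000001100100110 → 1, fb=0
19: 01000000011001001100 → 0, fb=1
20: 10000000110010011001 → 1, fb=1
21: 00000001100100110011 → 0, fb=0
22: 00000011001001100110 → 0, fb=1
23: 00000110010011001101 → 0, fb=1
24: 00001100100110011011 → 0, fb=0
25: 00011001001100110110 → 0, fb=1
26: 00110010011001101101 → 0, fb=1
27: 01100100110011011011 → 0, fb=0
28: 11001001100110110110 → 1, fb=0
29: 10010011001101101100 → 1, fb=0
30: 00100110011011011000 → 0, fb=0
31: 01001100110110110000 → 0, fb=0
32: 10011001101101100000 → 1, fb=1
33: 00110011011011000001 → 0, fb=0
34: 01100110110110000010 → 0, fb=0
35: 11001101101100000100 → 1, fb=0
36: 10011011011000001000 → 1, fb=1
37: 00110110110000010001 → 0, fb=0
38: 01101101100000100010 → 0, fb=0
39: 11011011000001000100 → 1, fb=0
40: 10110110000010001000 → 1, fb=1
41: 01101100000100010001 → 0, fb=0
42: 11011000001000100010 → 1, fb=1
43: 10110000010001000101 → 1, fb=0
44: 01100000100010001010 → 0, fb=0
45: 11000001000100010100 → 1, fb=0
46: 10000010001000101000 → 1, fb=1
47: 00000100010001010001 → 0, fb=0
48: 00001000100010100010 → 0, fb=0
49: 00010001000101000100 → 0, fb=1
50: 00100010001010001001 → 0, fb=0
51: 01000100010100010010 → 0, fb=0
52: 10001000101000100100 → 1, fb=0
53: 00010001010001001000 → 0, fb=0
54: 00100010100010010000 → 0, fb=0
55: 01000101000100100000 → 0, fb=0
56: 10001010001001000000 → 1, fb=1
57: 00010100010010000001 → 0, fb=0
58: 00101000100100000010 → 0, fb=0
59: 01010001001000000100 → 0, fb=1
60: 10100010010000001001 → 1, fb=1
61: 01000100100000010011 → 0, fb=0
62: 10001001000000100110 → 1, fb=0
63: 00010010000001001100 → 0, fb=1
64: 00100100000010011001 → 0, fb=0
65: 01001000000100110010 → 0, fb=0
66: 10010000001001100100 → 1, fb=0
67: 00100000010011001000 → 0, fb=0
68: 01000000100110010000 → 0, fb=0
69: 10000001001100100000 → 1, fb=1
70: 00000010011001000001 → 0, fb=0
71: 00000100110010000010 → 0, fb=0
72: 00001001100100000100 → 0, fb=1
73: 00010011001000001001 → 0, fb=0
74: 00100110010000010010 → 0, fb=0
75: 01001100100000100100 → 0, fb=1
76: 10011001000001001001 → 1, fb=1
77: 00110010000010010011 → 0, fb=0
78: 01100100000100100110 → 0, fb=1
79: 11001000001001001101 → 1, fb=0
80: 10010000010010011010 → 1, fb=1
81: 00100000100100110101 → 0, fb=1
82: 01000001001001101011 → 0, fb=0
83: 10000010010011010110 → 1, fb=0
84: 00000100100110101100 → 0, fb=1
85: 00001001001101011001 → 0, fb=0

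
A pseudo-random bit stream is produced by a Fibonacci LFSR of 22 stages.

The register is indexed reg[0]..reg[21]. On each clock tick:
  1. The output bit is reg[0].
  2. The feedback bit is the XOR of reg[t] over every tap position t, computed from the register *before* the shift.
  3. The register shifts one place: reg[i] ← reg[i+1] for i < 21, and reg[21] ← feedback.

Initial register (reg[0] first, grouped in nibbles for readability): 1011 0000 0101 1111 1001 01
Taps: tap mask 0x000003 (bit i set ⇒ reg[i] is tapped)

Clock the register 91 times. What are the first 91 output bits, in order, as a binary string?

1011000001011111100101110100001110000010111001110001001000011100101001001101100010010111101

tick  register→output (feedback)
  0  1011000001011111100101→1 (1)
  1  0110000010111111001011→0 (1)
  2  1100000101111110010111→1 (0)
  3  1000001011111100101110→1 (1)
  4  0000010111111001011101→0 (0)
  5  0000101111110010111010→0 (0)
  6  0001011111100101110100→0 (0)
  7  0010111111001011101000→0 (0)
  8  0101111110010111010000→0 (1)
  9  1011111100101110100001→1 (1)
 10  0111111001011101000011→0 (1)
 11  1111110010111010000111→1 (0)
 12  1111100101110100001110→1 (0)
 13  1111001011101000011100→1 (0)
 14  1110010111010000111000→1 (0)
 15  1100101110100001110000→1 (0)
 16  1001011101000011100000→1 (1)
 17  0010111010000111000001→0 (0)
 18  0101110100001110000010→0 (1)
 19  1011101000011100000101→1 (1)
 20  0111010000111000001011→0 (1)
 21  1110100001110000010111→1 (0)
 22  1101000011100000101110→1 (0)
 23  1010000111000001011100→1 (1)
 24  0100001110000010111001→0 (1)
 25  1000011100000101110011→1 (1)
 26  0000111000001011100111→0 (0)
 27  0001110000010111001110→0 (0)
 28  0011100000101110011100→0 (0)
 29  0111000001011100111000→0 (1)
 30  1110000010111001110001→1 (0)
 31  1100000101110011100010→1 (0)
 32  1000001011100111000100→1 (1)
 33  0000010111001110001001→0 (0)
 34  0000101110011100010010→0 (0)
 35  0001011100111000100100→0 (0)
 36  0010111001110001001000→0 (0)
 37  0101110011100010010000→0 (1)
 38  1011100111000100100001→1 (1)
 39  0111001110001001000011→0 (1)
 40  1110011100010010000111→1 (0)
 41  1100111000100100001110→1 (0)
 42  1001110001001000011100→1 (1)
 43  0011100010010000111001→0 (0)
 44  0111000100100001110010→0 (1)
 45  1110001001000011100101→1 (0)
 46  1100010010000111001010→1 (0)
 47  1000100100001110010100→1 (1)
 48  0001001000011100101001→0 (0)
 49  0010010000111001010010→0 (0)
 50  0100100001110010100100→0 (1)
 51  1001000011100101001001→1 (1)
 52  0010000111001010010011→0 (0)
 53  0100001110010100100110→0 (1)
 54  1000011100101001001101→1 (1)
 55  0000111001010010011011→0 (0)
 56  0001110010100100110110→0 (0)
 57  0011100101001001101100→0 (0)
 58  0111001010010011011000→0 (1)
 59  1110010100100110110001→1 (0)
 60  1100101001001101100010→1 (0)
 61  1001010010011011000100→1 (1)
 62  0010100100110110001001→0 (0)
 63  0101001001101100010010→0 (1)
 64  1010010011011000100101→1 (1)
 65  0100100110110001001011→0 (1)
 66  1001001101100010010111→1 (1)
 67  0010011011000100101111→0 (0)
 68  0100110110001001011110→0 (1)
 69  1001101100010010111101→1 (1)
 70  0011011000100101111011→0 (0)
 71  0110110001001011110110→0 (1)
 72  1101100010010111101101→1 (0)
 73  1011000100101111011010→1 (1)
 74  0110001001011110110101→0 (1)
 75  1100010010111101101011→1 (0)
 76  1000100101111011010110→1 (1)
 77  0001001011110110101101→0 (0)
 78  0010010111101101011010→0 (0)
 79  0100101111011010110100→0 (1)
 80  1001011110110101101001→1 (1)
 81  0010111101101011010011→0 (0)
 82  0101111011010110100110→0 (1)
 83  1011110110101101001101→1 (1)
 84  0111101101011010011011→0 (1)
 85  1111011010110100110111→1 (0)
 86  1110110101101001101110→1 (0)
 87  1101101011010011011100→1 (0)
 88  1011010110100110111000→1 (1)
 89  0110101101001101110001→0 (1)
 90  1101011010011011100011→1 (0)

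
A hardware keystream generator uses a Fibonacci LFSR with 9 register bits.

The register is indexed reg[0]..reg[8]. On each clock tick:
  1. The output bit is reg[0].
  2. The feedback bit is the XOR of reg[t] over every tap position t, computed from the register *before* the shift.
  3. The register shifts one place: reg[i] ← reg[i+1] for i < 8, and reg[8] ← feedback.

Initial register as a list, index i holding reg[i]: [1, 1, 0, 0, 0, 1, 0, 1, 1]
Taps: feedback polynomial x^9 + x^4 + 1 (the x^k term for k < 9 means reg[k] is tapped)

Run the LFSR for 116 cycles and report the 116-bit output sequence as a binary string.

tick  register→output (feedback)
  0  110001011→1 (1)
  1  100010111→1 (0)
  2  000101110→0 (0)
  3  001011100→0 (1)
  4  010111001→0 (1)
  5  101110011→1 (0)
  6  011100110→0 (0)
  7  111001100→1 (1)
  8  110011001→1 (0)
  9  100110010→1 (0)
 10  001100100→0 (0)
 11  011001000→0 (0)
 12  110010000→1 (0)
 13  100100000→1 (1)
 14  001000001→0 (0)
 15  010000010→0 (0)
 16  100000100→1 (1)
 17  000001001→0 (0)
 18  000010010→0 (1)
 19  000100101→0 (0)
 20  001001010→0 (0)
 21  010010100→0 (1)
 22  100101001→1 (1)
 23  001010011→0 (1)
 24  010100111→0 (0)
 25  101001110→1 (1)
 26  010011101→0 (1)
 27  100111011→1 (0)
 28  001110110→0 (1)
 29  011101101→0 (0)
 30  111011010→1 (0)
 31  110110100→1 (0)
 32  101101000→1 (1)
 33  011010001→0 (1)
 34  110100011→1 (1)
 35  101000111→1 (1)
 36  010001111→0 (0)
 37  100011110→1 (0)
 38  000111100→0 (1)
 39  001111001→0 (1)
 40  011110011→0 (1)
 41  111100111→1 (1)
 42  111001111→1 (1)
 43  110011111→1 (0)
 44  100111110→1 (0)
 45  001111100→0 (1)
 46  011111001→0 (1)
 47  111110011→1 (0)
 48  111100110→1 (1)
 49  111001101→1 (1)
 50  110011011→1 (0)
 51  100110110→1 (0)
 52  001101100→0 (0)
 53  011011000→0 (1)
 54  110110001→1 (0)
 55  101100010→1 (1)
 56  011000101→0 (0)
 57  110001010→1 (1)
 58  100010101→1 (0)
 59  000101010→0 (0)
 60  001010100→0 (1)
 61  010101001→0 (0)
 62  101010010→1 (0)
 63  010100100→0 (0)
 64  101001000→1 (1)
 65  010010001→0 (1)
 66  100100011→1 (1)
 67  001000111→0 (0)
 68  010001110→0 (0)
 69  100011100→1 (0)
 70  000111000→0 (1)
 71  001110001→0 (1)
 72  011100011→0 (0)
 73  111000110→1 (1)
 74  110001101→1 (1)
 75  100011011→1 (0)
 76  000110110→0 (1)
 77  001101101→0 (0)
 78  011011010→0 (1)
 79  110110101→1 (0)
 80  101101010→1 (1)
 81  011010101→0 (1)
 82  110101011→1 (1)
 83  101010111→1 (0)
 84  010101110→0 (0)
 85  101011100→1 (0)
 86  010111000→0 (1)
 87  101110001→1 (0)
 88  011100010→0 (0)
 89  111000100→1 (1)
 90  110001001→1 (1)
 91  100010011→1 (0)
 92  000100110→0 (0)
 93  001001100→0 (0)
 94  010011000→0 (1)
 95  100110001→1 (0)
 96  001100010→0 (0)
 97  011000100→0 (0)
 98  110001000→1 (1)
 99  100010001→1 (0)
100  000100010→0 (0)
101  001000100→0 (0)
102  010001000→0 (0)
103  100010000→1 (0)
104  000100000→0 (0)
105  001000000→0 (0)
106  010000000→0 (0)
107  100000000→1 (1)
108  000000001→0 (0)
109  000000010→0 (0)
110  000000100→0 (0)
111  000001000→0 (0)
112  000010000→0 (1)
113  000100001→0 (0)
114  001000010→0 (0)
115  010000100→0 (0)

11000101110011001000001001010011101101000111100111110011011000101010010001110001101101010111000100110001000100000000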